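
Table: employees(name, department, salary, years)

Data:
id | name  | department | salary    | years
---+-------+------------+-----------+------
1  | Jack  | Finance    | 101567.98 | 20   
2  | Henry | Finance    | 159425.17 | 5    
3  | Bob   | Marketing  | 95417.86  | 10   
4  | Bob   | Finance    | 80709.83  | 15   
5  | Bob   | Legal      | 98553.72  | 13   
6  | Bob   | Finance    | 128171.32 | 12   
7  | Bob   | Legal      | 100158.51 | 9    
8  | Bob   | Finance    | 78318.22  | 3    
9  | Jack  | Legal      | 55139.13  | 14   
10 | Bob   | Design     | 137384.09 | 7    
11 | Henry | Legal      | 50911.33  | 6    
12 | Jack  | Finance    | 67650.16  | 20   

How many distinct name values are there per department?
SELECT department, COUNT(DISTINCT name)
FROM employees
GROUP BY department

Result:
  Design: 1 distinct
  Finance: 3 distinct
  Legal: 3 distinct
  Marketing: 1 distinct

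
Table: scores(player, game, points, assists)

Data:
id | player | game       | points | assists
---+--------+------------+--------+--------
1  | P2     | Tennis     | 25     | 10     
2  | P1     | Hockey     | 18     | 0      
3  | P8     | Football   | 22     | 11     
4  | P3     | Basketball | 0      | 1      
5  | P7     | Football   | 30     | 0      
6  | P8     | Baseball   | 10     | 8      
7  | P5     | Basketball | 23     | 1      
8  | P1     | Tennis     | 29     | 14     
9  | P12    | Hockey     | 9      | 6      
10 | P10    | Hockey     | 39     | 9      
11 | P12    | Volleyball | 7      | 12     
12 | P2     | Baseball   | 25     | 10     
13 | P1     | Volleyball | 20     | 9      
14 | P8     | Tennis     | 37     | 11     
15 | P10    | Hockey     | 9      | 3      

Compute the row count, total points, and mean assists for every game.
SELECT game,
       COUNT(*) as cnt,
       SUM(points) as total_points,
       AVG(assists) as avg_assists
FROM scores
GROUP BY game

Result:
  Baseball: 2 records, 35 total points, 9.00 avg assists
  Basketball: 2 records, 23 total points, 1.00 avg assists
  Football: 2 records, 52 total points, 5.50 avg assists
  Hockey: 4 records, 75 total points, 4.50 avg assists
  Tennis: 3 records, 91 total points, 11.67 avg assists
  Volleyball: 2 records, 27 total points, 10.50 avg assists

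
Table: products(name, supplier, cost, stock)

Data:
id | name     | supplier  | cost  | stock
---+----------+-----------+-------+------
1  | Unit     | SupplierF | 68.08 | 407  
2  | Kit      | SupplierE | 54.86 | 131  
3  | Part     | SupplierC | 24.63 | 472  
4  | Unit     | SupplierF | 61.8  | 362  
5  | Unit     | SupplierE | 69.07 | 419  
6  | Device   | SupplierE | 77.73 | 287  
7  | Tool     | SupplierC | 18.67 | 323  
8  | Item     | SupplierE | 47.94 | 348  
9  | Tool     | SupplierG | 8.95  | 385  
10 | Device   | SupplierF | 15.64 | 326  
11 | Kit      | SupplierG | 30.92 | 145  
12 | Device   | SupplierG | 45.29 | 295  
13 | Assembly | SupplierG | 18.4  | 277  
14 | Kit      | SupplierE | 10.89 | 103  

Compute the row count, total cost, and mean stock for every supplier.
SELECT supplier,
       COUNT(*) as cnt,
       SUM(cost) as total_cost,
       AVG(stock) as avg_stock
FROM products
GROUP BY supplier

Result:
  SupplierC: 2 records, 43.30 total cost, 397.50 avg stock
  SupplierE: 5 records, 260.49 total cost, 257.60 avg stock
  SupplierF: 3 records, 145.52 total cost, 365.00 avg stock
  SupplierG: 4 records, 103.56 total cost, 275.50 avg stock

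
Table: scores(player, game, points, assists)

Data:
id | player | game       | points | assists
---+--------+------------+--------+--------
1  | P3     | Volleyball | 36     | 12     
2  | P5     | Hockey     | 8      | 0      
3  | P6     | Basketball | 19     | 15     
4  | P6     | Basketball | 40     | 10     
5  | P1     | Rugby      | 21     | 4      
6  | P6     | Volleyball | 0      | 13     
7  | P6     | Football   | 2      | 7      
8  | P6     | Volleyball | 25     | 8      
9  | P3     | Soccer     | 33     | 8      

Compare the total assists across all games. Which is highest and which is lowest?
SELECT game, SUM(assists)
FROM scores
GROUP BY game
ORDER BY SUM(assists)

All groups:
  Hockey: 0
  Rugby: 4
  Football: 7
  Soccer: 8
  Basketball: 25
  Volleyball: 33

Highest: Volleyball (33)
Lowest: Hockey (0)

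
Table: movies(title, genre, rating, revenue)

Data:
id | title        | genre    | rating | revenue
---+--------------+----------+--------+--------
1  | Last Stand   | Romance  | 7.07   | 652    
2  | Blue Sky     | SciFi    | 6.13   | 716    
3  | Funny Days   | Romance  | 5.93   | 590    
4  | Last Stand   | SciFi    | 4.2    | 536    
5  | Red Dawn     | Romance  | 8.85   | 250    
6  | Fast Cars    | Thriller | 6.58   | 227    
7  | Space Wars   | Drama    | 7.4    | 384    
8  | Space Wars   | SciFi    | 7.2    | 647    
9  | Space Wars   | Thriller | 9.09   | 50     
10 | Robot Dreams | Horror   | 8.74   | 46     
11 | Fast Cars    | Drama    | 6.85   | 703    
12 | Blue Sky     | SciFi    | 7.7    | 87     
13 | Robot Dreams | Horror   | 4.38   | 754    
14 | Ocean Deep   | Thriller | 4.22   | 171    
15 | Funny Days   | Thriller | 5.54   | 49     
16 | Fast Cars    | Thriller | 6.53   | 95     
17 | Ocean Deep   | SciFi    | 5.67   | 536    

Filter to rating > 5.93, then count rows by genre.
SELECT genre, COUNT(*)
FROM movies
WHERE rating > 5.93
GROUP BY genre

Note: WHERE filters rows before grouping.

Result:
  Drama: 2
  Horror: 1
  Romance: 2
  SciFi: 3
  Thriller: 3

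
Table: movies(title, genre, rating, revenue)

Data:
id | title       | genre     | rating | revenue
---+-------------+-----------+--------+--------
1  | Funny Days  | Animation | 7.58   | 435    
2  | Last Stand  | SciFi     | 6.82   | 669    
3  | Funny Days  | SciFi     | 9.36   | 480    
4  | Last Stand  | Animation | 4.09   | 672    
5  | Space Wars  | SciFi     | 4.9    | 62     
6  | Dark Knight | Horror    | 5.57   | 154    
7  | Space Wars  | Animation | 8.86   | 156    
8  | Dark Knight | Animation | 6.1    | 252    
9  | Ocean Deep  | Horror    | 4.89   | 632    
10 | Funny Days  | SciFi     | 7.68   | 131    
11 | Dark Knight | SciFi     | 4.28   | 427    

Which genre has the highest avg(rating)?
SELECT genre, AVG(rating) as val
FROM movies
GROUP BY genre
ORDER BY val DESC
LIMIT 1

Result: Animation with avg(rating) = 6.66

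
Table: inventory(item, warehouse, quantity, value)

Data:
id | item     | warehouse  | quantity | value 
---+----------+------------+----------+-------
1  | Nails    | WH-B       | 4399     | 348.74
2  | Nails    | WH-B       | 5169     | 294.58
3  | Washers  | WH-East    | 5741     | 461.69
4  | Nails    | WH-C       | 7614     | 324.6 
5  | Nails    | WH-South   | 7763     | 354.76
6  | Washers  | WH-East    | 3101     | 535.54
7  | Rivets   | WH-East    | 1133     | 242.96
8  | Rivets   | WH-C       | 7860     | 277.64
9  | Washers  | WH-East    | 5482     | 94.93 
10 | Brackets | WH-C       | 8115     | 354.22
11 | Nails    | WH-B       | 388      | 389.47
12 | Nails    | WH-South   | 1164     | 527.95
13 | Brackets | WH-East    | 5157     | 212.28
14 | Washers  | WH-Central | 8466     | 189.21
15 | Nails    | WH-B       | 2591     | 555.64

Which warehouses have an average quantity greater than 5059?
SELECT warehouse, AVG(quantity)
FROM inventory
GROUP BY warehouse
HAVING AVG(quantity) > 5059

Result:
  WH-C: avg=7863.00
  WH-Central: avg=8466.00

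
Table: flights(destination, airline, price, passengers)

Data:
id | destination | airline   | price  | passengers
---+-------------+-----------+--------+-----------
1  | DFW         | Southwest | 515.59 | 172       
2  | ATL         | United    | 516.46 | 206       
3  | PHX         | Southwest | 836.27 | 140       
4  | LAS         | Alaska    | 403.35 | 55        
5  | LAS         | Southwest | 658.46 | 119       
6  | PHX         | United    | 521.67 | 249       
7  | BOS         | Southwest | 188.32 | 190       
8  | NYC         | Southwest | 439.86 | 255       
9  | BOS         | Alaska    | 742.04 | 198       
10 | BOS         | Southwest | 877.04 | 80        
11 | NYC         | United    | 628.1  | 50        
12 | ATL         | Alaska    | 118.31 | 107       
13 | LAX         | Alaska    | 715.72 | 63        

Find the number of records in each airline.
SELECT airline, COUNT(*) as count
FROM flights
GROUP BY airline

Result:
  Alaska: 4
  Southwest: 6
  United: 3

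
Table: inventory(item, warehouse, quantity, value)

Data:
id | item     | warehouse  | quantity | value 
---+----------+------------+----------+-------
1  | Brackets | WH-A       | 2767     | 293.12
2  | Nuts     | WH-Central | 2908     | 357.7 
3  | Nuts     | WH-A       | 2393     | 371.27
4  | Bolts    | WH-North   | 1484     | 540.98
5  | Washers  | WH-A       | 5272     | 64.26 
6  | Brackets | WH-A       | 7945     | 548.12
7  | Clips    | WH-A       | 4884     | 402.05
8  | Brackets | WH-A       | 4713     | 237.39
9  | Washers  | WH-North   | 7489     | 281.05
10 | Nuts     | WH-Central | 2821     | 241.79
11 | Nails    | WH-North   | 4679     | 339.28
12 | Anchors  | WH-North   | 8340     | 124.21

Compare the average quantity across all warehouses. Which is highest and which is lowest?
SELECT warehouse, AVG(quantity)
FROM inventory
GROUP BY warehouse
ORDER BY AVG(quantity)

All groups:
  WH-Central: 2864.50
  WH-A: 4662.33
  WH-North: 5498.00

Highest: WH-North (5498.00)
Lowest: WH-Central (2864.50)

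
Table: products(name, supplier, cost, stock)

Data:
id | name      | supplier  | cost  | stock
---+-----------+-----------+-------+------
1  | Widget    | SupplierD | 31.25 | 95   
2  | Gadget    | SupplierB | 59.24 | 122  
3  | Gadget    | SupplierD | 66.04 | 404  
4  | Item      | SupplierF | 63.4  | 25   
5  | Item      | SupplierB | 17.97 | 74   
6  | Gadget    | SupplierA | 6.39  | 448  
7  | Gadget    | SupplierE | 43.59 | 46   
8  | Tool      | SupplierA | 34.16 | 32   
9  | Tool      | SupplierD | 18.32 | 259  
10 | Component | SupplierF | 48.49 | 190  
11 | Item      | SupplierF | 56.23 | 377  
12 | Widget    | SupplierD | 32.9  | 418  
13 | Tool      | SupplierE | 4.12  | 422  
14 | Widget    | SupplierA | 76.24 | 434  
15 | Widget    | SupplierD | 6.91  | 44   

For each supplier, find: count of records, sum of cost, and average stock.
SELECT supplier,
       COUNT(*) as cnt,
       SUM(cost) as total_cost,
       AVG(stock) as avg_stock
FROM products
GROUP BY supplier

Result:
  SupplierA: 3 records, 116.79 total cost, 304.67 avg stock
  SupplierB: 2 records, 77.21 total cost, 98.00 avg stock
  SupplierD: 5 records, 155.42 total cost, 244.00 avg stock
  SupplierE: 2 records, 47.71 total cost, 234.00 avg stock
  SupplierF: 3 records, 168.12 total cost, 197.33 avg stock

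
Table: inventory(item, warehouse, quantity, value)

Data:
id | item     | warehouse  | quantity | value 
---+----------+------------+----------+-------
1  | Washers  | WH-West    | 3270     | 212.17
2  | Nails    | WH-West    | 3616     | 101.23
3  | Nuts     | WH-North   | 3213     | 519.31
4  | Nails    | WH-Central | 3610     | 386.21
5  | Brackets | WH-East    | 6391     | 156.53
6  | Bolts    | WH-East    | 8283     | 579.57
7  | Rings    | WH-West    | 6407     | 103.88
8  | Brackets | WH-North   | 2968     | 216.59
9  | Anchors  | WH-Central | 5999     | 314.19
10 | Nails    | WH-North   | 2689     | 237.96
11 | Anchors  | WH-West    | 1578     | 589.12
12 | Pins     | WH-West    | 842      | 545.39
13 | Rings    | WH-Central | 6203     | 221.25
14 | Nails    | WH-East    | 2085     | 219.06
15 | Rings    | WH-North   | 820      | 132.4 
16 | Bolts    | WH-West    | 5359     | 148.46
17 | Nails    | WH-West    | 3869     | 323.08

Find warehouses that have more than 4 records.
SELECT warehouse, COUNT(*) as cnt
FROM inventory
GROUP BY warehouse
HAVING COUNT(*) > 4

Result:
  WH-West: 7

Note: HAVING filters groups after aggregation, WHERE filters rows before.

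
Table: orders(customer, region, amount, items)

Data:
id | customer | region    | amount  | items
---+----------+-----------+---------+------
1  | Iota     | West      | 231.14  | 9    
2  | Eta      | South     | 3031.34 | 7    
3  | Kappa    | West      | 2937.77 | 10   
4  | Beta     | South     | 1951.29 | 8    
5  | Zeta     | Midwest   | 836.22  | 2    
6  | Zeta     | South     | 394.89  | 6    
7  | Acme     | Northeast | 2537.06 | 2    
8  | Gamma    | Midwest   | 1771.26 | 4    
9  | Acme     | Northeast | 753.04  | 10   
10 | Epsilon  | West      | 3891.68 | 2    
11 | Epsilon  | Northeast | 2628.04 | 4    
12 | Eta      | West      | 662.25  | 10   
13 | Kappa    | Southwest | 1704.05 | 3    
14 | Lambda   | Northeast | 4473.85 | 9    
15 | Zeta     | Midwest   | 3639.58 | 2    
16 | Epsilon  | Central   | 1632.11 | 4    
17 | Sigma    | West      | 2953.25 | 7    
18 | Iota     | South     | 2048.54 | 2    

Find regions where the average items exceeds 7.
SELECT region, AVG(items)
FROM orders
GROUP BY region
HAVING AVG(items) > 7

Result:
  West: avg=7.60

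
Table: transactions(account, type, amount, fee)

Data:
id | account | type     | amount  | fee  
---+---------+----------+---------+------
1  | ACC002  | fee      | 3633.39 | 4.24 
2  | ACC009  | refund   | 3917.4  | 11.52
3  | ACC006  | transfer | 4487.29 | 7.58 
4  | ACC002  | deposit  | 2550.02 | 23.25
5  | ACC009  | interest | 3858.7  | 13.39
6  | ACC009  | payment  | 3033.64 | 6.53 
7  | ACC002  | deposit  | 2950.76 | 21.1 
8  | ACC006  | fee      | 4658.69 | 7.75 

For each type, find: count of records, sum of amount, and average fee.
SELECT type,
       COUNT(*) as cnt,
       SUM(amount) as total_amount,
       AVG(fee) as avg_fee
FROM transactions
GROUP BY type

Result:
  deposit: 2 records, 5500.78 total amount, 22.18 avg fee
  fee: 2 records, 8292.08 total amount, 6.00 avg fee
  interest: 1 records, 3858.70 total amount, 13.39 avg fee
  payment: 1 records, 3033.64 total amount, 6.53 avg fee
  refund: 1 records, 3917.40 total amount, 11.52 avg fee
  transfer: 1 records, 4487.29 total amount, 7.58 avg fee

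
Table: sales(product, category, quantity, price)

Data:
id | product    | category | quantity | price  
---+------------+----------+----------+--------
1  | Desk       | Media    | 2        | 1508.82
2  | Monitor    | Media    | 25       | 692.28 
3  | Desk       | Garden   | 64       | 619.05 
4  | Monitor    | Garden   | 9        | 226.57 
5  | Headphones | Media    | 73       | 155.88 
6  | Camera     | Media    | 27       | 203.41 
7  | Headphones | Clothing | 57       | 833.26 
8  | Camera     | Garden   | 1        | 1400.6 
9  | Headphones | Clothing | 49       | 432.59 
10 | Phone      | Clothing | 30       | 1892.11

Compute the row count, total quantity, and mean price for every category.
SELECT category,
       COUNT(*) as cnt,
       SUM(quantity) as total_quantity,
       AVG(price) as avg_price
FROM sales
GROUP BY category

Result:
  Clothing: 3 records, 136 total quantity, 1052.65 avg price
  Garden: 3 records, 74 total quantity, 748.74 avg price
  Media: 4 records, 127 total quantity, 640.10 avg price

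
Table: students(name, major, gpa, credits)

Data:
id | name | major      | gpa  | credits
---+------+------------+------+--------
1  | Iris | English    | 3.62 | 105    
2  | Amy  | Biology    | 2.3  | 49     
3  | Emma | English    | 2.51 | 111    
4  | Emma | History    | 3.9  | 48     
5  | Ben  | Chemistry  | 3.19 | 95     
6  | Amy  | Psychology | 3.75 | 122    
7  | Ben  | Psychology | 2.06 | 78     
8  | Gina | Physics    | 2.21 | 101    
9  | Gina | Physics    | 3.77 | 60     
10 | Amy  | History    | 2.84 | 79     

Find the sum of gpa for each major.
SELECT major, SUM(gpa) as result
FROM students
GROUP BY major

Result:
  Biology: 2.30
  Chemistry: 3.19
  English: 6.13
  History: 6.74
  Physics: 5.98
  Psychology: 5.81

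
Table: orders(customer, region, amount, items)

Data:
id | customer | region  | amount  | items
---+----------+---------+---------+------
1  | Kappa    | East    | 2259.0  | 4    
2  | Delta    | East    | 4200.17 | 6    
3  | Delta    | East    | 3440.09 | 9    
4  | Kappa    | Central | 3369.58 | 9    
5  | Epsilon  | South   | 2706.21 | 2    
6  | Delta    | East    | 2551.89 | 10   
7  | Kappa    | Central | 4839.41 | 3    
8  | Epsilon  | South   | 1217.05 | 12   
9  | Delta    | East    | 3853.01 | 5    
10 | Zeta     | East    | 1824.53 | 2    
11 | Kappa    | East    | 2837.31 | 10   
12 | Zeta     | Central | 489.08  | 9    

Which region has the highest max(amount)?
SELECT region, MAX(amount) as val
FROM orders
GROUP BY region
ORDER BY val DESC
LIMIT 1

Result: Central with max(amount) = 4839.41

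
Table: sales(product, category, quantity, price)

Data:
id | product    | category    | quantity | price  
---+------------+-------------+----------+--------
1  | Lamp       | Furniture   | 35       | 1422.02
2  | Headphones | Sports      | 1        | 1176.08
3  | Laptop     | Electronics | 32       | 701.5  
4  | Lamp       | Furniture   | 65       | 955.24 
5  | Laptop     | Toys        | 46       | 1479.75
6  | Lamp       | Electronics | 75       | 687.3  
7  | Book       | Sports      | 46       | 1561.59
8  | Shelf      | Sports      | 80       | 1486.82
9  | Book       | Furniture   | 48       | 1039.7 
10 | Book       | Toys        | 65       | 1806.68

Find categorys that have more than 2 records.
SELECT category, COUNT(*) as cnt
FROM sales
GROUP BY category
HAVING COUNT(*) > 2

Result:
  Furniture: 3
  Sports: 3

Note: HAVING filters groups after aggregation, WHERE filters rows before.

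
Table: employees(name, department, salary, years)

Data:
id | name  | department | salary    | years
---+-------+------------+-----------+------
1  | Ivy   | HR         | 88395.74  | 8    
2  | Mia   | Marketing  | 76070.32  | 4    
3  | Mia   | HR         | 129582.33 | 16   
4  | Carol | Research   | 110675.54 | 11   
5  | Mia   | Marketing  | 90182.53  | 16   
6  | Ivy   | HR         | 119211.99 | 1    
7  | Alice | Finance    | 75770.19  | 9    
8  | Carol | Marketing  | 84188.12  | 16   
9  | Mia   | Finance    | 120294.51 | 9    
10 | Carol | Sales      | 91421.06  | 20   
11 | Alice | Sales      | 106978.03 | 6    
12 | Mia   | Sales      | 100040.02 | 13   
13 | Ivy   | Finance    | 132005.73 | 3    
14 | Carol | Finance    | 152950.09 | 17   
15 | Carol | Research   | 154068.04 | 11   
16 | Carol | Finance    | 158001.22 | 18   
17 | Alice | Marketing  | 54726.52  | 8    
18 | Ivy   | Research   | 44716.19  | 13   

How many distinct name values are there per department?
SELECT department, COUNT(DISTINCT name)
FROM employees
GROUP BY department

Result:
  Finance: 4 distinct
  HR: 2 distinct
  Marketing: 3 distinct
  Research: 2 distinct
  Sales: 3 distinct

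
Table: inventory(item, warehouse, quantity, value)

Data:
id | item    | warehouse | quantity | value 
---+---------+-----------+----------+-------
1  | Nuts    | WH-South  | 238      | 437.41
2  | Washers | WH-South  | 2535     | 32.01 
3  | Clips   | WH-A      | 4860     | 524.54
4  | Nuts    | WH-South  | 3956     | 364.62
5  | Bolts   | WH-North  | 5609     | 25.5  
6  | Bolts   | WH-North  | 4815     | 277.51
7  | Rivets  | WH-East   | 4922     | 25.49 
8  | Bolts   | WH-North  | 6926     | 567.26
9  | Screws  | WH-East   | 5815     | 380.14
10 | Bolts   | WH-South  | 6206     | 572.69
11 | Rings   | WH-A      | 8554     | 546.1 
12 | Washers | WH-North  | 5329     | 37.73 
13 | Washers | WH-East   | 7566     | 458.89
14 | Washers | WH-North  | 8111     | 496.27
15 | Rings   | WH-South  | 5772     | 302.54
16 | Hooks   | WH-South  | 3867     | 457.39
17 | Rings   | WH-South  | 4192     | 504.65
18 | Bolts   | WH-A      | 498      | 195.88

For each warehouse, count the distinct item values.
SELECT warehouse, COUNT(DISTINCT item)
FROM inventory
GROUP BY warehouse

Result:
  WH-A: 3 distinct
  WH-East: 3 distinct
  WH-North: 2 distinct
  WH-South: 5 distinct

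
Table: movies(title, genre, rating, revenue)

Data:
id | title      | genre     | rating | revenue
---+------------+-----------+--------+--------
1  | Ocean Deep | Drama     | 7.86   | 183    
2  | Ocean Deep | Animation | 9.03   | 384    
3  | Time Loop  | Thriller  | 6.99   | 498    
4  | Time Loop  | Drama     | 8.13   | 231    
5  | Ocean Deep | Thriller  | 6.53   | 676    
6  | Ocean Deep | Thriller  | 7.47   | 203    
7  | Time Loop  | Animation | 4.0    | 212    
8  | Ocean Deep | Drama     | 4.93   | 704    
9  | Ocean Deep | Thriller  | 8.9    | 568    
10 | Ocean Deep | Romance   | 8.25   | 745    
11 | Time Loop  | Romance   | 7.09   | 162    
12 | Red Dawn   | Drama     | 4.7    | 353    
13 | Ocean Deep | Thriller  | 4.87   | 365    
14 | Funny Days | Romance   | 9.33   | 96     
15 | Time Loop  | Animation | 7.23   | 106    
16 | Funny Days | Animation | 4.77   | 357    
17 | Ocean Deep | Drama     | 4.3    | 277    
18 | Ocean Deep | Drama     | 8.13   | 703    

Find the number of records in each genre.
SELECT genre, COUNT(*) as count
FROM movies
GROUP BY genre

Result:
  Animation: 4
  Drama: 6
  Romance: 3
  Thriller: 5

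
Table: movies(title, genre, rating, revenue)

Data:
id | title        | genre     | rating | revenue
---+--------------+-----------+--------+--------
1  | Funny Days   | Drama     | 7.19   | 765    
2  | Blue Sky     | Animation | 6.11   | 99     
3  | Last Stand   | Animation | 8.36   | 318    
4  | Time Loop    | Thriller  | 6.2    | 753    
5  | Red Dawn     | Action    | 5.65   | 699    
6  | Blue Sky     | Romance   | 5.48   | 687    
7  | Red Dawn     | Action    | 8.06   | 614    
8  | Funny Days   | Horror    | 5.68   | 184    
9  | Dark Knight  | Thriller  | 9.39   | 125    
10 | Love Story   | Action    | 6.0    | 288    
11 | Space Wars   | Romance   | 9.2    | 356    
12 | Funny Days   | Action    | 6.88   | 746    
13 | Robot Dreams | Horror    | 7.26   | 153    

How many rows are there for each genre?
SELECT genre, COUNT(*) as count
FROM movies
GROUP BY genre

Result:
  Action: 4
  Animation: 2
  Drama: 1
  Horror: 2
  Romance: 2
  Thriller: 2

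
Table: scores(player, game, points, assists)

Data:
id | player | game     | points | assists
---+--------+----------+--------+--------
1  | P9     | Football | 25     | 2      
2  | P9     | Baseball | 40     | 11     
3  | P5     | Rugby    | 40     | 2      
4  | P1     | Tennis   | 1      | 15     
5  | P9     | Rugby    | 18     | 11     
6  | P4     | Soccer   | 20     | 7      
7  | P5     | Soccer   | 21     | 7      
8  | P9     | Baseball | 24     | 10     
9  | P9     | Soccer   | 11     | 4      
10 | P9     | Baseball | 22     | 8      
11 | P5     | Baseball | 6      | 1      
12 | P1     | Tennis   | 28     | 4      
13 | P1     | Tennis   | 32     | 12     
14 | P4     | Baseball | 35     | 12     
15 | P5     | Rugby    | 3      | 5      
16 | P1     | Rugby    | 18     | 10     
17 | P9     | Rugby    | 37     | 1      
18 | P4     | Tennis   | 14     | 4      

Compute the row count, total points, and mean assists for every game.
SELECT game,
       COUNT(*) as cnt,
       SUM(points) as total_points,
       AVG(assists) as avg_assists
FROM scores
GROUP BY game

Result:
  Baseball: 5 records, 127 total points, 8.40 avg assists
  Football: 1 records, 25 total points, 2.00 avg assists
  Rugby: 5 records, 116 total points, 5.80 avg assists
  Soccer: 3 records, 52 total points, 6.00 avg assists
  Tennis: 4 records, 75 total points, 8.75 avg assists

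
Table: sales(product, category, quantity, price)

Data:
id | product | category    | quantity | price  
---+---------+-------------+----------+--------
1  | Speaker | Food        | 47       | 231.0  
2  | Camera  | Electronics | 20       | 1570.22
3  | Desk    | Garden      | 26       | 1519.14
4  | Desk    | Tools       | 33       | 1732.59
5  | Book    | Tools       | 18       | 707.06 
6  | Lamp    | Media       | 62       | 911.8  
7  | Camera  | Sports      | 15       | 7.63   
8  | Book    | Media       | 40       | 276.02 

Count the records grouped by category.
SELECT category, COUNT(*) as count
FROM sales
GROUP BY category

Result:
  Electronics: 1
  Food: 1
  Garden: 1
  Media: 2
  Sports: 1
  Tools: 2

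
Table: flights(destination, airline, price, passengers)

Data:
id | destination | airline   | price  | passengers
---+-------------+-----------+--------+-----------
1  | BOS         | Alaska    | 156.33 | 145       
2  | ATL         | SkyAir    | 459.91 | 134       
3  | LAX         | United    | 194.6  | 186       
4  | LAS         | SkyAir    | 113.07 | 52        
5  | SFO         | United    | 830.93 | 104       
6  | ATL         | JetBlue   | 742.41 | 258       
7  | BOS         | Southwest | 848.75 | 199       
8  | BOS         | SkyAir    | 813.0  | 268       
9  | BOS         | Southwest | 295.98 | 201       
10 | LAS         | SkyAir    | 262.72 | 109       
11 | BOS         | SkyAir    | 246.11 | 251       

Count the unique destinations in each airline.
SELECT airline, COUNT(DISTINCT destination)
FROM flights
GROUP BY airline

Result:
  Alaska: 1 distinct
  JetBlue: 1 distinct
  SkyAir: 3 distinct
  Southwest: 1 distinct
  United: 2 distinct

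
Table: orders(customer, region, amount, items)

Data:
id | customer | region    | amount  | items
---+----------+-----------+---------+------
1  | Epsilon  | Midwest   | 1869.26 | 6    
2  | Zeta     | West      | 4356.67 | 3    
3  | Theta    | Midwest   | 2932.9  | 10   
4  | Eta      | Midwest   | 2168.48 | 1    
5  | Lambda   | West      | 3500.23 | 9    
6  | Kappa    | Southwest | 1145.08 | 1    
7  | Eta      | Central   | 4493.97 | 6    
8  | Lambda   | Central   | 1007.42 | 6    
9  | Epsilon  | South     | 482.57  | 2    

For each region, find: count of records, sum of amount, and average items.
SELECT region,
       COUNT(*) as cnt,
       SUM(amount) as total_amount,
       AVG(items) as avg_items
FROM orders
GROUP BY region

Result:
  Central: 2 records, 5501.39 total amount, 6.00 avg items
  Midwest: 3 records, 6970.64 total amount, 5.67 avg items
  South: 1 records, 482.57 total amount, 2.00 avg items
  Southwest: 1 records, 1145.08 total amount, 1.00 avg items
  West: 2 records, 7856.90 total amount, 6.00 avg items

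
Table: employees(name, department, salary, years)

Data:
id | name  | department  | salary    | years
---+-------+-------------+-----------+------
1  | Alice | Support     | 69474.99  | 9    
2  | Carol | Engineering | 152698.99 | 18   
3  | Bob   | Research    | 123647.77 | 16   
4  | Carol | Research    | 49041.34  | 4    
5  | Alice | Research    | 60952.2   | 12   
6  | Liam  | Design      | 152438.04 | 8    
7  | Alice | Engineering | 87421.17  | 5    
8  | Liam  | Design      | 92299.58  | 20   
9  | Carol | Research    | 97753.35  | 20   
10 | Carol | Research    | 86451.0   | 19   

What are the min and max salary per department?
SELECT department, MIN(salary), MAX(salary)
FROM employees
GROUP BY department

Result:
  Design: min=92299.58, max=152438.04
  Engineering: min=87421.17, max=152698.99
  Research: min=49041.34, max=123647.77
  Support: min=69474.99, max=69474.99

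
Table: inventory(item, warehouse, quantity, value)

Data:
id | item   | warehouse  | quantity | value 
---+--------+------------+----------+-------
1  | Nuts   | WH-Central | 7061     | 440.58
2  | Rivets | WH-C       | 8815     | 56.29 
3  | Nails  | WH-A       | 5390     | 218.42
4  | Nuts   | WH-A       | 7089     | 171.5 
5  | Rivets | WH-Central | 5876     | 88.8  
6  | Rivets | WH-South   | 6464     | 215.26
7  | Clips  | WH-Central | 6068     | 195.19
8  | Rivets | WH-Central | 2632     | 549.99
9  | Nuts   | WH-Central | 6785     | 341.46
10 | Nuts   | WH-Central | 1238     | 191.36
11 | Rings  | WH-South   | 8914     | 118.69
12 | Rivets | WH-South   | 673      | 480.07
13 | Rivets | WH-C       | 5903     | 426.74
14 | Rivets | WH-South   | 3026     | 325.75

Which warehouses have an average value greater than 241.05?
SELECT warehouse, AVG(value)
FROM inventory
GROUP BY warehouse
HAVING AVG(value) > 241.05

Result:
  WH-C: avg=241.52
  WH-Central: avg=301.23
  WH-South: avg=284.94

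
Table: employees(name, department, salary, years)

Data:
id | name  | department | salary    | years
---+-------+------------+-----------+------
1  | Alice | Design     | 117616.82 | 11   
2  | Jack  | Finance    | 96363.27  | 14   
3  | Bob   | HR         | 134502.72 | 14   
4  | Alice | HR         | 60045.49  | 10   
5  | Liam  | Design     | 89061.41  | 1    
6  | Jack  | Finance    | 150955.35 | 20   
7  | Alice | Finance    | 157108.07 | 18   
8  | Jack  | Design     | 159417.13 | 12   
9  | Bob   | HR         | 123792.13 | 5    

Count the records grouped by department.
SELECT department, COUNT(*) as count
FROM employees
GROUP BY department

Result:
  Design: 3
  Finance: 3
  HR: 3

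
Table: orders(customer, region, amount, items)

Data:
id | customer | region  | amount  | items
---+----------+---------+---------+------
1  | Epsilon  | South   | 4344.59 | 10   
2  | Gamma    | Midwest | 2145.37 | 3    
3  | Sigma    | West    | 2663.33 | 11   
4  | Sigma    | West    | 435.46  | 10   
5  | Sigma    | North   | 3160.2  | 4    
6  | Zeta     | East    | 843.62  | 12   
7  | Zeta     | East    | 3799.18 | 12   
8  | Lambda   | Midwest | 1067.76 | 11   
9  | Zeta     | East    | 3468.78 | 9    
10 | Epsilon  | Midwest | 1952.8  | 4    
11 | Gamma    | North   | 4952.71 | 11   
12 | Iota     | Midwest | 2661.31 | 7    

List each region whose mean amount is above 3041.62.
SELECT region, AVG(amount)
FROM orders
GROUP BY region
HAVING AVG(amount) > 3041.62

Result:
  North: avg=4056.46
  South: avg=4344.59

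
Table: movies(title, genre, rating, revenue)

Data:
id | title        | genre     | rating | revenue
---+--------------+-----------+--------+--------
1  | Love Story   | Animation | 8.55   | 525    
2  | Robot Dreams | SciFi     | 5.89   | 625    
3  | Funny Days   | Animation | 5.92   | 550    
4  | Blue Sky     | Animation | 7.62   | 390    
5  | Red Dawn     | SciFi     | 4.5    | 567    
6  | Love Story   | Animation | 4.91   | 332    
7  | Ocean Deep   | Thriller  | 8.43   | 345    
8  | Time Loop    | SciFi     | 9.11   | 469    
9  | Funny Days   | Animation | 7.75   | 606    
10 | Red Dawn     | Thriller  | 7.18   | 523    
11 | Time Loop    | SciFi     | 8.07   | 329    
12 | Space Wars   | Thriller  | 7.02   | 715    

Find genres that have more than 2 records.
SELECT genre, COUNT(*) as cnt
FROM movies
GROUP BY genre
HAVING COUNT(*) > 2

Result:
  Animation: 5
  SciFi: 4
  Thriller: 3

Note: HAVING filters groups after aggregation, WHERE filters rows before.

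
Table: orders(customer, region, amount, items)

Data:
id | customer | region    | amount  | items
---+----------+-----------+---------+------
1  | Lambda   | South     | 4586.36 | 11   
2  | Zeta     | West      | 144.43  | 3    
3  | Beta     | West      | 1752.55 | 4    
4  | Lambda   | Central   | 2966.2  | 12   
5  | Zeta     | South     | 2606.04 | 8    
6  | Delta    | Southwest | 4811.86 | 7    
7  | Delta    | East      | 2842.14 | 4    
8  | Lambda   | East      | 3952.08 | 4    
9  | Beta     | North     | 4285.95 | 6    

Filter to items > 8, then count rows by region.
SELECT region, COUNT(*)
FROM orders
WHERE items > 8
GROUP BY region

Note: WHERE filters rows before grouping.

Result:
  Central: 1
  South: 1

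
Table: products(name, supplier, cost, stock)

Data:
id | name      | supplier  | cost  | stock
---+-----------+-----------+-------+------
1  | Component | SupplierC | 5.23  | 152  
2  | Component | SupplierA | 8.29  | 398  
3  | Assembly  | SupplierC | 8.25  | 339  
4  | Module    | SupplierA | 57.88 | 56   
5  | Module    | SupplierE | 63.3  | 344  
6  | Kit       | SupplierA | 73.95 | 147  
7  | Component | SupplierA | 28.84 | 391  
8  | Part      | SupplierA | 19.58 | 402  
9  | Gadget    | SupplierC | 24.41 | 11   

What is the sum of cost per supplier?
SELECT supplier, SUM(cost) as result
FROM products
GROUP BY supplier

Result:
  SupplierA: 188.54
  SupplierC: 37.89
  SupplierE: 63.30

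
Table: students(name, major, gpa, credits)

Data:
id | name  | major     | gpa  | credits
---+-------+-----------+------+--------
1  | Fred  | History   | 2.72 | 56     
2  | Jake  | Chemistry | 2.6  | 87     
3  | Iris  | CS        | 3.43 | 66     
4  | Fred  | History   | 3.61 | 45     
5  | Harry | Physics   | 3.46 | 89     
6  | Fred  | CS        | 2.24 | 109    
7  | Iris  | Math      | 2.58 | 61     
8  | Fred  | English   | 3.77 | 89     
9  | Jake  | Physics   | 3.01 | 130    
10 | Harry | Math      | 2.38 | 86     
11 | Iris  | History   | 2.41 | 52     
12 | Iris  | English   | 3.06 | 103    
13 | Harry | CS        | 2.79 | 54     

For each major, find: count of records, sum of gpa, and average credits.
SELECT major,
       COUNT(*) as cnt,
       SUM(gpa) as total_gpa,
       AVG(credits) as avg_credits
FROM students
GROUP BY major

Result:
  CS: 3 records, 8.46 total gpa, 76.33 avg credits
  Chemistry: 1 records, 2.60 total gpa, 87.00 avg credits
  English: 2 records, 6.83 total gpa, 96.00 avg credits
  History: 3 records, 8.74 total gpa, 51.00 avg credits
  Math: 2 records, 4.96 total gpa, 73.50 avg credits
  Physics: 2 records, 6.47 total gpa, 109.50 avg credits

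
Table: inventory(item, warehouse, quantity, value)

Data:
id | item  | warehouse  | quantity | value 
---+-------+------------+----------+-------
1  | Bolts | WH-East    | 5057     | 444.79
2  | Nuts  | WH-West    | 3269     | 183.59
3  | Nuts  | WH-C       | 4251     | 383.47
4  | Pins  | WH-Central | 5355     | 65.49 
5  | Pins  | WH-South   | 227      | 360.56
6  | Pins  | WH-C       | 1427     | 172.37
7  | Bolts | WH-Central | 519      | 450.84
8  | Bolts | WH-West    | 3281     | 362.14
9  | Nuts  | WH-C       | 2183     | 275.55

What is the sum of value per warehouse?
SELECT warehouse, SUM(value) as result
FROM inventory
GROUP BY warehouse

Result:
  WH-C: 831.39
  WH-Central: 516.33
  WH-East: 444.79
  WH-South: 360.56
  WH-West: 545.73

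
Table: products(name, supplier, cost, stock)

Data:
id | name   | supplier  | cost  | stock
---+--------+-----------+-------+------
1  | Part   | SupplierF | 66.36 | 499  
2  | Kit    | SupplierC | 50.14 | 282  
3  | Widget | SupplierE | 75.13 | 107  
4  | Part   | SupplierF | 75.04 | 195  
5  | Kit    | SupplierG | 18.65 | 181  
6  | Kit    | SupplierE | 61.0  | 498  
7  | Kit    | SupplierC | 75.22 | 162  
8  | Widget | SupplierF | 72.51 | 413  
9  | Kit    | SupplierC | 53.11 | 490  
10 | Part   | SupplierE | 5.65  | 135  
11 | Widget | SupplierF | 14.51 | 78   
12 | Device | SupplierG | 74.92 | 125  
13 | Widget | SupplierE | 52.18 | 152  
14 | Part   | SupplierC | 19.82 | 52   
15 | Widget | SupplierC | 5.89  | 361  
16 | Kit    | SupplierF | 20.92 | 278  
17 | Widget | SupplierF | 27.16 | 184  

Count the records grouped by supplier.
SELECT supplier, COUNT(*) as count
FROM products
GROUP BY supplier

Result:
  SupplierC: 5
  SupplierE: 4
  SupplierF: 6
  SupplierG: 2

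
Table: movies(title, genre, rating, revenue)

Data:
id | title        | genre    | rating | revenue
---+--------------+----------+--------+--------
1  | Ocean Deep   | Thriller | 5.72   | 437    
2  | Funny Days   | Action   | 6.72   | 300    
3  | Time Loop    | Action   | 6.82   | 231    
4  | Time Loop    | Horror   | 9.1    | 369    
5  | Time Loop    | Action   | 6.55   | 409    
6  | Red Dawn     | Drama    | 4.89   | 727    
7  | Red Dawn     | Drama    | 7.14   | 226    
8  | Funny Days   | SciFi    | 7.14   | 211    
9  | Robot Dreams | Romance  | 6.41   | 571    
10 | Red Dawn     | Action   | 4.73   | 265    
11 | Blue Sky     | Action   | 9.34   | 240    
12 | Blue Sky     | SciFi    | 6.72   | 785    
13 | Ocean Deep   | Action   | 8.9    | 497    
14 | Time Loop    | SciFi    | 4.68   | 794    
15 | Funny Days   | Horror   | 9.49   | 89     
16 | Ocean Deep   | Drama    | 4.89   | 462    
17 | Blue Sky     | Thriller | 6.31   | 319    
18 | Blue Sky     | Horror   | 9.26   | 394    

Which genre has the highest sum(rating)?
SELECT genre, SUM(rating) as val
FROM movies
GROUP BY genre
ORDER BY val DESC
LIMIT 1

Result: Action with sum(rating) = 43.06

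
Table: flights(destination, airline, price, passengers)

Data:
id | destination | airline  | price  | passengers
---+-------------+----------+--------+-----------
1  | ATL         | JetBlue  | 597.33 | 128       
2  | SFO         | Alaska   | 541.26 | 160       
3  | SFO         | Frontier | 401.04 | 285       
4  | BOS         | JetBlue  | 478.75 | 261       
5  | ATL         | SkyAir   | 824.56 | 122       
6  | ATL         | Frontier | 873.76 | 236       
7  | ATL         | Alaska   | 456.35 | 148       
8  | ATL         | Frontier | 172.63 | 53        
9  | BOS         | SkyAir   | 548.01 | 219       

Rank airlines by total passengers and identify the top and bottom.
SELECT airline, SUM(passengers)
FROM flights
GROUP BY airline
ORDER BY SUM(passengers)

All groups:
  Alaska: 308
  SkyAir: 341
  JetBlue: 389
  Frontier: 574

Highest: Frontier (574)
Lowest: Alaska (308)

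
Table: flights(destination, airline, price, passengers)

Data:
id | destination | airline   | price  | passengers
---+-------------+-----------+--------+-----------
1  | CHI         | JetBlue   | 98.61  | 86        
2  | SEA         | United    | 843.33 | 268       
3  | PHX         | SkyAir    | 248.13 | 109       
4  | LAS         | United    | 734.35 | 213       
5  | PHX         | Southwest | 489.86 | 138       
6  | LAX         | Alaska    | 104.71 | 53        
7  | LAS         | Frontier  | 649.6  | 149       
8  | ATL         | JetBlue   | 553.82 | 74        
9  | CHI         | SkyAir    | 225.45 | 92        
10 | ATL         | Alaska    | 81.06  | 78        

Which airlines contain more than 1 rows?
SELECT airline, COUNT(*) as cnt
FROM flights
GROUP BY airline
HAVING COUNT(*) > 1

Result:
  Alaska: 2
  JetBlue: 2
  SkyAir: 2
  United: 2

Note: HAVING filters groups after aggregation, WHERE filters rows before.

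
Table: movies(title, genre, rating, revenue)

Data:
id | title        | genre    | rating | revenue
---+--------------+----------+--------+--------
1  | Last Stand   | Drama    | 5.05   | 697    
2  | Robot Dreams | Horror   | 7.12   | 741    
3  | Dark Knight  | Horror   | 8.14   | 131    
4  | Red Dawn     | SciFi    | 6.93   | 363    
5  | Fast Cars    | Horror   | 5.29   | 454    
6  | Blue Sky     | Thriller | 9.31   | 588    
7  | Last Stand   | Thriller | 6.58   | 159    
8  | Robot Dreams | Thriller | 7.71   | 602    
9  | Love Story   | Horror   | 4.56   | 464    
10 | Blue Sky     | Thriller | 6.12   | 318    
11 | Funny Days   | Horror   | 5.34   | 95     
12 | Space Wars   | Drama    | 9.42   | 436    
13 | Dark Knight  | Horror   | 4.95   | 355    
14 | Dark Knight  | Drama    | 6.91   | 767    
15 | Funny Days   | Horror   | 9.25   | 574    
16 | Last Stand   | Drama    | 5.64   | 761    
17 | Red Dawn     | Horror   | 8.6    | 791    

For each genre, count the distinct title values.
SELECT genre, COUNT(DISTINCT title)
FROM movies
GROUP BY genre

Result:
  Drama: 3 distinct
  Horror: 6 distinct
  SciFi: 1 distinct
  Thriller: 3 distinct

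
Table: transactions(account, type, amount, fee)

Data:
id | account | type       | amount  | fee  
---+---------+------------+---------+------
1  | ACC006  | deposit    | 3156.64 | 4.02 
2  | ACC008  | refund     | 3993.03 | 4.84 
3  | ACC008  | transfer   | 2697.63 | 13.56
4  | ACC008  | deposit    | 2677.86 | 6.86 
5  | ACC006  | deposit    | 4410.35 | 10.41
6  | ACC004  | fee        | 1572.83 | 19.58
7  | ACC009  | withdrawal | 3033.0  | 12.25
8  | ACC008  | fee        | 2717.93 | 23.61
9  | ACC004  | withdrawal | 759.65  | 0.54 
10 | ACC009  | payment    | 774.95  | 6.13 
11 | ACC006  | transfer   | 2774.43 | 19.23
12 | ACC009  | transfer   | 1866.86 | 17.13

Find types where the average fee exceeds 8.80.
SELECT type, AVG(fee)
FROM transactions
GROUP BY type
HAVING AVG(fee) > 8.80

Result:
  fee: avg=21.60
  transfer: avg=16.64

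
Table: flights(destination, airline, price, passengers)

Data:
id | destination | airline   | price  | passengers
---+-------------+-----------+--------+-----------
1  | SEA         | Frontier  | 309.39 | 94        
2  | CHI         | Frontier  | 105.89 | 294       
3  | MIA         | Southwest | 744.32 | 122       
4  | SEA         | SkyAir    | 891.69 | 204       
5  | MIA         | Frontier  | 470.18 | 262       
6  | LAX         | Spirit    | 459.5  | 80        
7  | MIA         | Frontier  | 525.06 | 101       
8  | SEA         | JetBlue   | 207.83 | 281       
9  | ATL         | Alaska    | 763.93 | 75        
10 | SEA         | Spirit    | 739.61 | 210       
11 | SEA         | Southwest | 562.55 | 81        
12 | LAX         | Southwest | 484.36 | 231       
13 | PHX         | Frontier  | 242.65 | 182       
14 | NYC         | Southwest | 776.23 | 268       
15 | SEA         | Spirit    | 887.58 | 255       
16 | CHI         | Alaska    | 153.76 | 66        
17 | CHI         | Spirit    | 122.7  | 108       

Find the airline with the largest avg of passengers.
SELECT airline, AVG(passengers) as val
FROM flights
GROUP BY airline
ORDER BY val DESC
LIMIT 1

Result: JetBlue with avg(passengers) = 281.00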